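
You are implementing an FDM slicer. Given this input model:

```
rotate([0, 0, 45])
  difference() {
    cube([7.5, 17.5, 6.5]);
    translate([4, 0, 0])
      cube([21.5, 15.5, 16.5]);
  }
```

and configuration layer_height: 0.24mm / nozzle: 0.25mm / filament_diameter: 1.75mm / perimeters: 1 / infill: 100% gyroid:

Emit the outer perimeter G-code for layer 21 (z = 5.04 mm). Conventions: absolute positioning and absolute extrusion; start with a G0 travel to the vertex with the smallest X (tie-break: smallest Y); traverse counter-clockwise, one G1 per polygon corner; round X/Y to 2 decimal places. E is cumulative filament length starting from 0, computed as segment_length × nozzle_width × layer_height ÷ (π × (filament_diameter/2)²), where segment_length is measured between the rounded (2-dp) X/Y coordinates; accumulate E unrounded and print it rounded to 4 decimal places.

At z = 5.04 mm: the cube (footprint 7.5×17.5) is included at this height; the cube at (4, 0) is present — its section is the full 21.5×15.5 rectangle; After the difference (first − rest): starting from the 7.5×17.5 cube, the 21.5×15.5 cube at (4, 0) partially overlaps it — only the 54.25 mm² overlap (of its 333.25 mm²) is removed, clipping the outline — 1 connected region; (whole slice rotated 45° about Z — lengths, areas and connectivity unchanged). The outline is a single polygon with 6 vertices. Extrusion per mm of travel: 0.25 × 0.24 / (π × 0.875²) = 0.024945. Accumulating E over each segment gives final E = 1.2471.

G0 X-12.37 Y12.37 Z5.04
G1 X0.00 Y0.00 E0.4364
G1 X2.83 Y2.83 E0.5362
G1 X-8.13 Y13.79 E0.9229
G1 X-5.66 Y16.26 E1.0100
G1 X-7.07 Y17.68 E1.0599
G1 X-12.37 Y12.37 E1.2471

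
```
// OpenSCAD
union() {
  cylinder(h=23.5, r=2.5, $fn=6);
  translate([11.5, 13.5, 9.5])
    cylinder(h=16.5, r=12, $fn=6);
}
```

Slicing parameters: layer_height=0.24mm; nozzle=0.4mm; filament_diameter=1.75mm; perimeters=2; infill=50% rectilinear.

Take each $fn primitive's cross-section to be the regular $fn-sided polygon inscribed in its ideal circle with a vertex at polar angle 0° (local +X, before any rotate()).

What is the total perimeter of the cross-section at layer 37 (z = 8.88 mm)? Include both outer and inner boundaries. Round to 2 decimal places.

At z = 8.88 mm: the r=2.5 cylinder contributes a regular 6-gon of circumradius 2.5 (perimeter = 2·6·2.500·sin(180°/6) = 15.00 mm); the cylinder at (11.5, 13.5) is not intersected at this z (z outside [9.5, 26]); Combining (union): only the r=2.5 cylinder is present, so the union is just that shape — boundary = 15.00 mm. Overall, the cross-section is a single solid region. Total boundary length (outer) = 15.00 mm.

15.00 mm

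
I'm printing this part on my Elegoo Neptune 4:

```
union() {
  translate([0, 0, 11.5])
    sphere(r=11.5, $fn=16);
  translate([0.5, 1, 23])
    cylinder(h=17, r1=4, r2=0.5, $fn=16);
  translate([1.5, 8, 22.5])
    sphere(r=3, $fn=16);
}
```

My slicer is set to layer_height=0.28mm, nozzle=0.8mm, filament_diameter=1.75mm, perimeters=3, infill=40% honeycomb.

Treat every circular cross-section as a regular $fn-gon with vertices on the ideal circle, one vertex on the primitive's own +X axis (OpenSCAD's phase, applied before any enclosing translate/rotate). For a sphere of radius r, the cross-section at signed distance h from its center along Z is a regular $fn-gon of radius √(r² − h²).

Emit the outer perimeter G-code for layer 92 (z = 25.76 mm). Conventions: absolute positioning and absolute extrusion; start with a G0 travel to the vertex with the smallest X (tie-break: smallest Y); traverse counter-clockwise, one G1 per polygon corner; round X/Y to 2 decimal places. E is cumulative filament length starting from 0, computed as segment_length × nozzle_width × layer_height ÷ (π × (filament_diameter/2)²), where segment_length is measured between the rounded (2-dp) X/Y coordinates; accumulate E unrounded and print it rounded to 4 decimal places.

G0 X-2.93 Y1.00 Z25.76
G1 X-2.67 Y-0.31 E0.1244
G1 X-1.93 Y-1.43 E0.2494
G1 X-0.81 Y-2.17 E0.3744
G1 X0.50 Y-2.43 E0.4988
G1 X1.81 Y-2.17 E0.6232
G1 X2.93 Y-1.43 E0.7482
G1 X3.67 Y-0.31 E0.8732
G1 X3.93 Y1.00 E0.9976
G1 X3.67 Y2.31 E1.1219
G1 X2.93 Y3.43 E1.2470
G1 X1.81 Y4.17 E1.3720
G1 X0.50 Y4.43 E1.4964
G1 X-0.81 Y4.17 E1.6207
G1 X-1.93 Y3.43 E1.7457
G1 X-2.67 Y2.31 E1.8708
G1 X-2.93 Y1.00 E1.9951

At z = 25.76 mm: the sphere is not intersected at this z (|z−center|=14.260 > r=11.5); the cone at (0.5, 1): at t=0.162 of its height the radius interpolates to r₁+(r₂−r₁)t = 3.432, giving a regular 16-gon of that circumradius; the sphere at (1.5, 8) is not intersected at this z (|z−center|=3.260 > r=3); Taking the union: only the cone at (0.5, 1) is present, so the union is just that shape — 1 connected region. The outline is a single polygon with 16 vertices. Extrusion per mm of travel: 0.8 × 0.28 / (π × 0.875²) = 0.093128. Accumulating E over each segment gives final E = 1.9951.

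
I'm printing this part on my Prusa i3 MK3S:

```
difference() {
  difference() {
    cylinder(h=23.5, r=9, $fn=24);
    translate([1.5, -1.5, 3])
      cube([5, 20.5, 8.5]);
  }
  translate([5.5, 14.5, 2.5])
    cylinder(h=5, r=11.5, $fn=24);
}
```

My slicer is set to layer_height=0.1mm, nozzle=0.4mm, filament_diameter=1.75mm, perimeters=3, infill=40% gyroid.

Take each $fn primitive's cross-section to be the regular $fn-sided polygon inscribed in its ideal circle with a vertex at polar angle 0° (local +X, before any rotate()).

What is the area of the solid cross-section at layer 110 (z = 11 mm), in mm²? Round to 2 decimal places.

At z = 11 mm: the r=9 cylinder gives a regular 24-gon of circumradius 9 (constant along its height) (area = (24/2)·9.000²·sin(360°/24) = 251.57 mm²); the cube at (1.5, -1.5) (footprint 5×20.5) is included at this height (area 102.50 mm²); Subtracting the remaining from the first: starting from the r=9 cylinder (251.57 mm²), the 5×20.5 cube at (1.5, -1.5) partially overlaps it — only the 46.70 mm² overlap (of its 102.50 mm²) is removed, clipping the outline — area = 204.87 mm²; the cylinder at (5.5, 14.5) is absent (z outside [2.5, 7.5]); Subtracting the remaining from the first: none of the subtracted shapes is present at this height, so that combined region is unchanged — area = 204.87 mm². Overall, the cross-section is a single solid region. Net area = 204.87 mm².

204.87 mm²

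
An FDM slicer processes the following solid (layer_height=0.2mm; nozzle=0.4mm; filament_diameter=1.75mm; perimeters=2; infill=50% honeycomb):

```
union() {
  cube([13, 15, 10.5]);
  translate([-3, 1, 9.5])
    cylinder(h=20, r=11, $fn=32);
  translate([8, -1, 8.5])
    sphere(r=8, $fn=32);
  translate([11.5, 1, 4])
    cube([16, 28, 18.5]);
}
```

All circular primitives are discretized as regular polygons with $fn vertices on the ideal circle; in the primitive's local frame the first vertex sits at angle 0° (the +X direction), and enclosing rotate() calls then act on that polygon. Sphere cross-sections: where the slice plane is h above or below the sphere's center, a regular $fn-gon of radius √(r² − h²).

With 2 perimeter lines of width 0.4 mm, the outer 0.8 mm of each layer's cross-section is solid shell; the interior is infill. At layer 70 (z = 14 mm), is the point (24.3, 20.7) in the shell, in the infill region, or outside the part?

At z = 14 mm: the cube is not intersected at this z (z outside [0, 10.5]); the cylinder at (-3, 1): section is a regular 32-gon, circumradius r=11; the r=8 sphere at (8, -1) contributes a regular 32-gon of circumradius √(8²−5.5²) = 5.809; the cube at (11.5, 1) (footprint 16×28) is included at this height; Combining (union): the regions partially overlap (shared area 47.36 mm²), so overlapping operands fuse into one piece — 1 connected region. Overall, the cross-section is a single solid region. The nearest boundary edge runs (27.50, 29.00)→(27.50, 1.00); distance from the point to it = 3.20 mm. The point is inside the cross-section and 3.20 mm from the nearest boundary — more than the 0.8 mm shell width (2 × 0.4), so it's in the infill interior.

infill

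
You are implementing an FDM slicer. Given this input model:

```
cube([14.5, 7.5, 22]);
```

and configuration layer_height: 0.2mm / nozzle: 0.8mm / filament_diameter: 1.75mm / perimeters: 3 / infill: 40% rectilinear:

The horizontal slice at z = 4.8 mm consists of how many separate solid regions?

At z = 4.8 mm: the 14.5×7.5 cube contributes its full rectangle. The result has 1 disconnected region.

1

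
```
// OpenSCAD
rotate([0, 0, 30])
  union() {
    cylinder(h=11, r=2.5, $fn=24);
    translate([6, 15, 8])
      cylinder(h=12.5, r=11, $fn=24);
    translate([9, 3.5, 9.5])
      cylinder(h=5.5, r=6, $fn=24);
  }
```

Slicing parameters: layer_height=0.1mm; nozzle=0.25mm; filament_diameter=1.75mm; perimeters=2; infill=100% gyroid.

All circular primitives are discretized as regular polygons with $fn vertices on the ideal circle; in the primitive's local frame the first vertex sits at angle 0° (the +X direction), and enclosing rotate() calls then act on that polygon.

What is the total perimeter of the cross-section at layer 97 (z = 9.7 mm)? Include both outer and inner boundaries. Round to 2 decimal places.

96.82 mm

At z = 9.7 mm: the cylinder: section is a regular 24-gon, circumradius r=2.5 (perimeter = 2·24·2.500·sin(180°/24) = 15.66 mm); the r=11 cylinder at (6, 15) gives a regular 24-gon of circumradius 11 (constant along its height) (perimeter = 2·24·11.000·sin(180°/24) = 68.92 mm); the r=6 cylinder at (9, 3.5) gives a regular 24-gon of circumradius 6 (constant along its height) (perimeter = 2·24·6.000·sin(180°/24) = 37.59 mm); Combining (union): the regions partially overlap (shared area 38.76 mm²), so the edge portions inside another operand are dropped and the merged outline is re-measured after clipping — boundary = 96.82 mm; (whole slice rotated 30° about Z — lengths, areas and connectivity unchanged). Overall, the cross-section has 2 separate islands. Total boundary length (outer) = 96.82 mm.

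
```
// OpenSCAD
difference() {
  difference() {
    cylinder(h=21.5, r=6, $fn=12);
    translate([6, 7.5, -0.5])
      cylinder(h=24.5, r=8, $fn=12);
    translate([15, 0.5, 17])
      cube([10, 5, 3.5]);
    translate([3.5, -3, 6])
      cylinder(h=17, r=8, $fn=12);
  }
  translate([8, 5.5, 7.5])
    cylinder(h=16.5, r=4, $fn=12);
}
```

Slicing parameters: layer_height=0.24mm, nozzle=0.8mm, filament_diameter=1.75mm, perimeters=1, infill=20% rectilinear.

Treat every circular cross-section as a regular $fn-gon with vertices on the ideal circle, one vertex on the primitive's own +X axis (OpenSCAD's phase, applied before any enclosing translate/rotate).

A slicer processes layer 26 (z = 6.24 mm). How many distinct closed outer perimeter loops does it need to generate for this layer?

1

At z = 6.24 mm: the cylinder: section is a regular 12-gon, circumradius r=6; the r=8 cylinder at (6, 7.5) gives a regular 12-gon of circumradius 8 (constant along its height); the cube at (15, 0.5) does not reach this height (z outside [17, 20.5]); the r=8 cylinder at (3.5, -3) gives a regular 12-gon of circumradius 8 (constant along its height); Subtracting the remaining from the first: starting from the r=6 cylinder, the r=8 cylinder at (6, 7.5) partially overlaps it — only the 26.95 mm² overlap (of its 192.00 mm²) is removed, clipping the outline; the r=8 cylinder at (3.5, -3) partially overlaps it — only the 61.06 mm² overlap (of its 192.00 mm²) is removed, clipping the outline — 1 connected region; the cylinder at (8, 5.5) does not reach this height (z outside [7.5, 24]); After the difference (first − rest): none of the subtracted shapes is present at this height, so that combined region is unchanged — 1 connected region. The result has 1 disconnected region.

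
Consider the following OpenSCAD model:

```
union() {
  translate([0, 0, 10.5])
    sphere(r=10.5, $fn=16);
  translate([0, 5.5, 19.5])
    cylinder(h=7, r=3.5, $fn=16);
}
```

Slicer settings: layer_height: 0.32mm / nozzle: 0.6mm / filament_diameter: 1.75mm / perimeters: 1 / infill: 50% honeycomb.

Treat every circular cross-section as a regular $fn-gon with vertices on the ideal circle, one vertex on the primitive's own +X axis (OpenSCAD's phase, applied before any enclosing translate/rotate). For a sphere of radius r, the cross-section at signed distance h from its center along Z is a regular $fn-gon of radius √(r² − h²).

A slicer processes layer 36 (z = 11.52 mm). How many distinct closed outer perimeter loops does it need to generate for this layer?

1

At z = 11.52 mm: the sphere: section is a regular 16-gon, circumradius = √(r²−h²) = √(10.5²−1.02²) = 10.450; the cylinder at (0, 5.5) does not reach this height (z outside [19.5, 26.5]); Combining (union): only the r=10.5 sphere is present, so the union is just that shape — 1 connected region. The result has 1 disconnected region.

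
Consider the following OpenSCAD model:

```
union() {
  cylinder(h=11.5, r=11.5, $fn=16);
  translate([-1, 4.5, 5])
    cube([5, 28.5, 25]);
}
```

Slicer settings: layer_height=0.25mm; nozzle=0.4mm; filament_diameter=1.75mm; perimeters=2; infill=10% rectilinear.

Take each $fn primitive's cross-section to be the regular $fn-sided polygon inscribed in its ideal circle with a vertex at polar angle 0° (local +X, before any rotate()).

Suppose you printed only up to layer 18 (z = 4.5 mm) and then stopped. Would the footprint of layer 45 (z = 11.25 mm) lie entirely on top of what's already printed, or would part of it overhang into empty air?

part overhangs

Compare the two slices. At z = 4.5: the cylinder: section is a regular 16-gon, circumradius r=11.5 (area = (16/2)·11.500²·sin(360°/16) = 404.88 mm²); the cube at (-1, 4.5) is absent (z outside [5, 30]); Merging all regions: only the r=11.5 cylinder is present, so the union is just that shape — area = 404.88 mm². At z = 11.25: the r=11.5 cylinder gives a regular 16-gon of circumradius 11.5 (constant along its height) (area = (16/2)·11.500²·sin(360°/16) = 404.88 mm²); the cube at (-1, 4.5) is present — its section is the full 5×28.5 rectangle (area 142.50 mm²); Merging all regions: the regions partially overlap — summed areas 547.38 mm² minus the doubly-counted overlap 33.31 mm² gives 514.07 mm² — area = 514.07 mm². Checking containment: at z = 11.25 the cross-section extends beyond the z = 4.5 cross-section by about 109.19 mm².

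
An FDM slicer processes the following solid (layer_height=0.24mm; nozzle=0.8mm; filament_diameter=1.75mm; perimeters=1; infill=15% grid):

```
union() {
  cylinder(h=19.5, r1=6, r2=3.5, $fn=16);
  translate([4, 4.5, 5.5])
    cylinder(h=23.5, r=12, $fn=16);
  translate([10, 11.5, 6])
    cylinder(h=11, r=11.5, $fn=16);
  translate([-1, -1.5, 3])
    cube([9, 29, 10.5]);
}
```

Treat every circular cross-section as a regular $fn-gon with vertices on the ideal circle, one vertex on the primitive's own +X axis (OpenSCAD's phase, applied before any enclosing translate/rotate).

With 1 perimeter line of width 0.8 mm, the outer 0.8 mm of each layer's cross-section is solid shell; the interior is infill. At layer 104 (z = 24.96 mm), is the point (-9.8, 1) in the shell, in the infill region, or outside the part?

At z = 24.96 mm: the cone is absent (z outside [0, 19.5]); the cylinder at (4, 4.5): section is a regular 16-gon, circumradius r=12; the cylinder at (10, 11.5) is absent (z outside [6, 17]); the cube at (-1, -1.5) is not intersected at this z (z outside [3, 13.5]); Combining (union): only the r=12 cylinder at (4, 4.5) is present, so the union is just that shape — 1 connected region. Overall, the cross-section is a single solid region. The nearest boundary edge runs (-8.00, 4.50)→(-7.09, -0.09); distance from the point to it = 2.45 mm. The point is not inside any of the regions above, so it lies outside the cross-section (2.45 mm from the nearest boundary).

outside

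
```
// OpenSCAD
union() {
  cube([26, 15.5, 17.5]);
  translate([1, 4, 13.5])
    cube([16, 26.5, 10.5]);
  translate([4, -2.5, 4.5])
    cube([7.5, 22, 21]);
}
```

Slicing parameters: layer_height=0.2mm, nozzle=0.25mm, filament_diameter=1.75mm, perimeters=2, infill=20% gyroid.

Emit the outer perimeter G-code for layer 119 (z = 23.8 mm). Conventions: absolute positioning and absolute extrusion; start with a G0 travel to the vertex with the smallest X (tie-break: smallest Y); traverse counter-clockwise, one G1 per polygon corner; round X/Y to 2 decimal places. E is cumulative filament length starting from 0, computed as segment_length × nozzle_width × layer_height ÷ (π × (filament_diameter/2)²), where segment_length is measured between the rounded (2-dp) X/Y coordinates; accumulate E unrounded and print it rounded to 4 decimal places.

At z = 23.8 mm: the cube is absent (z outside [0, 17.5]); the cube at (1, 4) (footprint 16×26.5) is included at this height; the cube at (4, -2.5) is present — its section is the full 7.5×22 rectangle; Taking the union: the regions partially overlap (shared area 116.25 mm²), so overlapping operands fuse into one piece — 1 connected region. The outline is a single polygon with 8 vertices. Extrusion per mm of travel: 0.25 × 0.2 / (π × 0.875²) = 0.020788. Accumulating E over each segment gives final E = 2.0372.

G0 X1.00 Y4.00 Z23.80
G1 X4.00 Y4.00 E0.0624
G1 X4.00 Y-2.50 E0.1975
G1 X11.50 Y-2.50 E0.3534
G1 X11.50 Y4.00 E0.4885
G1 X17.00 Y4.00 E0.6028
G1 X17.00 Y30.50 E1.1537
G1 X1.00 Y30.50 E1.4863
G1 X1.00 Y4.00 E2.0372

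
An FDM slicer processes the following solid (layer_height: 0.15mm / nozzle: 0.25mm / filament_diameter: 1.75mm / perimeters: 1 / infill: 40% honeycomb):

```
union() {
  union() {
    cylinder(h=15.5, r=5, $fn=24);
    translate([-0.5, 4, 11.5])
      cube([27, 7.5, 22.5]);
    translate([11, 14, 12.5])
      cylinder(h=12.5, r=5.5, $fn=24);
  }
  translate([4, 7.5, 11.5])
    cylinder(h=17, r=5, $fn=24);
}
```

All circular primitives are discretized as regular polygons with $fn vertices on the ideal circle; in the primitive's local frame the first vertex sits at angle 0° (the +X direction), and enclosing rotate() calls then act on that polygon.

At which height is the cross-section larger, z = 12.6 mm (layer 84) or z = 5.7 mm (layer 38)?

Layer 84 (z = 12.6): the r=5 cylinder contributes a regular 24-gon of circumradius 5 (area = (24/2)·5.000²·sin(360°/24) = 77.65 mm²); the 27×7.5 cube at (-0.5, 4) contributes its full rectangle (area 202.50 mm²); the r=5.5 cylinder at (11, 14) contributes a regular 24-gon of circumradius 5.5 (area = (24/2)·5.500²·sin(360°/24) = 93.95 mm²); Taking the union: the regions partially overlap — summed areas 374.10 mm² minus the doubly-counted overlap 23.06 mm² gives 351.03 mm² — area = 351.03 mm²; the cylinder at (4, 7.5): section is a regular 24-gon, circumradius r=5 (area = (24/2)·5.000²·sin(360°/24) = 77.65 mm²); Combining (union): the regions partially overlap — summed areas 428.68 mm² minus the doubly-counted overlap 68.67 mm² gives 360.01 mm² — area = 360.01 mm². So its area = 360.01 mm². Layer 38 (z = 5.7): the r=5 cylinder contributes a regular 24-gon of circumradius 5 (area = (24/2)·5.000²·sin(360°/24) = 77.65 mm²); the cube at (-0.5, 4) does not reach this height (z outside [11.5, 34]); the cylinder at (11, 14) is not intersected at this z (z outside [12.5, 25]); Merging all regions: only the r=5 cylinder is present, so the union is just that shape — area = 77.65 mm²; the cylinder at (4, 7.5) is not intersected at this z (z outside [11.5, 28.5]); Combining (union): only the result so far is present, so the union is just that shape — area = 77.65 mm². So its area = 77.65 mm². Layer 84 is larger (360.01 vs 77.65 mm²).

layer 84 (z = 12.6 mm)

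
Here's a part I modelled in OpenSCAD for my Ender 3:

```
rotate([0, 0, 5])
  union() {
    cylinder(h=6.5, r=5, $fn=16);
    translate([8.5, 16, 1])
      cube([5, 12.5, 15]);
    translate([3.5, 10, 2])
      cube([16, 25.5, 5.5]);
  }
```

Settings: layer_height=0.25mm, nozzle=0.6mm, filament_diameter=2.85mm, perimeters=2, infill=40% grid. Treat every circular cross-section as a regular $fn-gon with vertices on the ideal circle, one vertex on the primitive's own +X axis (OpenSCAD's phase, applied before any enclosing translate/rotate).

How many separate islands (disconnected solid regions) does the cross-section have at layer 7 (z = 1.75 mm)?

At z = 1.75 mm: the r=5 cylinder contributes a regular 16-gon of circumradius 5; the 5×12.5 cube at (8.5, 16) contributes its full rectangle; the cube at (3.5, 10) is not intersected at this z (z outside [2, 7.5]); Merging all regions: the 2 present regions are separate (no shared area or edge), so areas and boundary lengths simply add and each stays a separate island — 2 connected regions; (rotated 5° about Z; rotation is an isometry so areas/perimeters/island counts are preserved). Overall, the cross-section has 2 separate islands. Island count = 2.

2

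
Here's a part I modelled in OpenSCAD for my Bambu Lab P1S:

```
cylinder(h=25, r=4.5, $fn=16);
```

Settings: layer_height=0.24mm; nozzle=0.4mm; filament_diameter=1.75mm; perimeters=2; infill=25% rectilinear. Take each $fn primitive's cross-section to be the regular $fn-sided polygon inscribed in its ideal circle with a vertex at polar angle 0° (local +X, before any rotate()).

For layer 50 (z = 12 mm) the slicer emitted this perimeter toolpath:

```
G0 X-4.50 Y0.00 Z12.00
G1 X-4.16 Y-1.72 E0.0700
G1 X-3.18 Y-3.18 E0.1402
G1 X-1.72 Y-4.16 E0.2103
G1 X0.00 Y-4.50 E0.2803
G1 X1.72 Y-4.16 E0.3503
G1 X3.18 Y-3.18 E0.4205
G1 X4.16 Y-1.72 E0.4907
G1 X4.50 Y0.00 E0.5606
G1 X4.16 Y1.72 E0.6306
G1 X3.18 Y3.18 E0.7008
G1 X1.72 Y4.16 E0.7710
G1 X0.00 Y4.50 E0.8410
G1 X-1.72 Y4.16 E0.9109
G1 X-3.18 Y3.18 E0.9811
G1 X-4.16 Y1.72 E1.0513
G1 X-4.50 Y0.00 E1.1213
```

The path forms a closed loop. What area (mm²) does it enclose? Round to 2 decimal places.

62.00 mm²

Apply the shoelace formula to the sequence of (X, Y) vertices; enclosed area = 62.00 mm².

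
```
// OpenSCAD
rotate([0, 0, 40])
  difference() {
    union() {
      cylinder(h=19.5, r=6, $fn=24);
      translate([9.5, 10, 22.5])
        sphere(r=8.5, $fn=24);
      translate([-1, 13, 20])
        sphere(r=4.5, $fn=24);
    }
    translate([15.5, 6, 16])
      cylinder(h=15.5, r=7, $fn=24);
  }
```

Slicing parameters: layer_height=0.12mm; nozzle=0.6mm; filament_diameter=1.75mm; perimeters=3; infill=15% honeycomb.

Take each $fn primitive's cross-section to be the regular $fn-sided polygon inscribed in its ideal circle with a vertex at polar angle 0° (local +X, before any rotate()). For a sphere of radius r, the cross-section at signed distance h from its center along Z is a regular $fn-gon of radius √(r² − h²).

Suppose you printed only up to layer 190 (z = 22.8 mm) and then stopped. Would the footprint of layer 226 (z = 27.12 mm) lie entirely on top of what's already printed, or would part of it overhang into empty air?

entirely on top

Compare the two slices. At z = 22.8: the cylinder is absent (z outside [0, 19.5]); the r=8.5 sphere at (9.5, 10) slices to a regular 24-gon of circumradius 8.495 (√(r²−h²) with h=0.3 from center) (area = (24/2)·8.495²·sin(360°/24) = 224.12 mm²); the r=4.5 sphere at (-1, 13) slices to a regular 24-gon of circumradius 3.523 (√(r²−h²) with h=2.8 from center) (area = (24/2)·3.523²·sin(360°/24) = 38.54 mm²); Taking the union: the regions partially overlap — summed areas 262.66 mm² minus the doubly-counted overlap 3.02 mm² gives 259.64 mm² — area = 259.64 mm²; the r=7 cylinder at (15.5, 6) contributes a regular 24-gon of circumradius 7 (area = (24/2)·7.000²·sin(360°/24) = 152.19 mm²); After the difference (first − rest): starting from that combined region (259.64 mm²), the r=7 cylinder at (15.5, 6) partially overlaps it — only the 78.63 mm² overlap (of its 152.19 mm²) is removed, clipping the outline — area = 181.01 mm²; (whole slice rotated 40° about Z — lengths, areas and connectivity unchanged). At z = 27.12: the cylinder is not intersected at this z (z outside [0, 19.5]); the sphere at (9.5, 10): section is a regular 24-gon, circumradius = √(r²−h²) = √(8.5²−4.62²) = 7.135 (area = (24/2)·7.135²·sin(360°/24) = 158.10 mm²); the sphere at (-1, 13) does not reach this height (|z−center|=7.120 > r=4.5); Merging all regions: only the r=8.5 sphere at (9.5, 10) is present, so the union is just that shape — area = 158.10 mm²; the r=7 cylinder at (15.5, 6) contributes a regular 24-gon of circumradius 7 (area = (24/2)·7.000²·sin(360°/24) = 152.19 mm²); Taking the first minus the rest: starting from that combined region (158.10 mm²), the r=7 cylinder at (15.5, 6) partially overlaps it — only the 58.42 mm² overlap (of its 152.19 mm²) is removed, clipping the outline — area = 99.68 mm²; (rotated 40° about Z; rotation is an isometry so areas/perimeters/island counts are preserved). Checking containment: the cross-section at z = 27.12 is a subset of the cross-section at z = 22.8.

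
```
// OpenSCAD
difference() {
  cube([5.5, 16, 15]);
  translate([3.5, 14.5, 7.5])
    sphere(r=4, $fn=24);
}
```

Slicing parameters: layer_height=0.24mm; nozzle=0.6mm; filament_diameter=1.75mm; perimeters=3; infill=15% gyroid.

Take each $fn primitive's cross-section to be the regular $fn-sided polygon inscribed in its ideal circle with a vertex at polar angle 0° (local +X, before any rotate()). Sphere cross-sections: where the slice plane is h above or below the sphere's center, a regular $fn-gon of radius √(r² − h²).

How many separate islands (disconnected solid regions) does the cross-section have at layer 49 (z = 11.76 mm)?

1

At z = 11.76 mm: the 5.5×16 cube contributes its full rectangle; the sphere at (3.5, 14.5) is absent (|z−center|=4.260 > r=4); Taking the first minus the rest: none of the subtracted shapes is present at this height, so the 5.5×16 cube is unchanged — 1 connected region. Overall, the cross-section is a single solid region. Island count = 1.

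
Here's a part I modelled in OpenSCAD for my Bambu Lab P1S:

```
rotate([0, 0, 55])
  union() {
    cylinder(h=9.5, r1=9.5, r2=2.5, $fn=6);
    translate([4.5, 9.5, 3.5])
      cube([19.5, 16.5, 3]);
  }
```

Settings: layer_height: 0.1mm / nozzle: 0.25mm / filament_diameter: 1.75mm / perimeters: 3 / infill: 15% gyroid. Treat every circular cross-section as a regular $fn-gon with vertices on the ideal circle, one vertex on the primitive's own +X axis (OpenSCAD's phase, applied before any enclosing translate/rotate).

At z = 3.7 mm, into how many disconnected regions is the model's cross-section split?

At z = 3.7 mm: the cone: at t=0.389 of its height the radius interpolates to r₁+(r₂−r₁)t = 6.774, giving a regular 6-gon of that circumradius; the 19.5×16.5 cube at (4.5, 9.5) contributes its full rectangle; Merging all regions: the 2 present regions are separate (no shared area or edge), so areas and boundary lengths simply add and each stays a separate island — 2 connected regions; (rotated 55° about Z; rotation is an isometry so areas/perimeters/island counts are preserved). The result has 2 disconnected regions.

2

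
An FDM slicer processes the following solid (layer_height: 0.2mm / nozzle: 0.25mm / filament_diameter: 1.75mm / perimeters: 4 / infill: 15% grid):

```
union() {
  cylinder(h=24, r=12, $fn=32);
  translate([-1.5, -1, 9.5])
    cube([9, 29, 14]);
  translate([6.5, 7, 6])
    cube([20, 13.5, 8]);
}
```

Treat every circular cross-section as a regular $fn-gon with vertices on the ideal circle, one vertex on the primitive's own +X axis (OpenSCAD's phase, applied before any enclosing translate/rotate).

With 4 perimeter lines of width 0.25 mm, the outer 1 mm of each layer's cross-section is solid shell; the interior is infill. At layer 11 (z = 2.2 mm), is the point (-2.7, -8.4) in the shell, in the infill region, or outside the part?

infill

At z = 2.2 mm: the cylinder: section is a regular 32-gon, circumradius r=12; the cube at (-1.5, -1) is absent (z outside [9.5, 23.5]); the cube at (6.5, 7) does not reach this height (z outside [6, 14]); Combining (union): only the r=12 cylinder is present, so the union is just that shape — 1 connected region. Overall, the cross-section is a single solid region. The nearest boundary edge runs (-4.59, -11.09)→(-2.34, -11.77); distance from the point to it = 3.12 mm. The point is inside the cross-section and 3.12 mm from the nearest boundary — more than the 1 mm shell width (4 × 0.25), so it's in the infill interior.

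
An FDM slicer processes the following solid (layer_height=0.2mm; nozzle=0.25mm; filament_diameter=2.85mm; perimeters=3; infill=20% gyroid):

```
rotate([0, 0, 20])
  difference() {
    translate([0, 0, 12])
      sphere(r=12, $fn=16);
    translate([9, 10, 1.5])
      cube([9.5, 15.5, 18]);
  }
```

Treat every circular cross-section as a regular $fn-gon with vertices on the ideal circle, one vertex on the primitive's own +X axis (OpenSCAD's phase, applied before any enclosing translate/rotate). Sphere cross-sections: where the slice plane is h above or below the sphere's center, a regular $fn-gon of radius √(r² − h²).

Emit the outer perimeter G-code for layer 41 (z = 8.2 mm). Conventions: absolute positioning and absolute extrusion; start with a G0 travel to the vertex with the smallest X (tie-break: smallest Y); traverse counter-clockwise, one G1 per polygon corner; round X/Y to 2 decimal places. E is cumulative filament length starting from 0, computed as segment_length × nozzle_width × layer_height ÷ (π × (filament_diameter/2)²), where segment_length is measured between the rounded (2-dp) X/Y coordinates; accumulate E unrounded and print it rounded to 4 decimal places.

G0 X-11.37 Y0.50 Z8.20
G1 X-10.70 Y-3.89 E0.0348
G1 X-8.39 Y-7.69 E0.0697
G1 X-4.81 Y-10.32 E0.1045
G1 X-0.50 Y-11.37 E0.1392
G1 X3.89 Y-10.70 E0.1741
G1 X7.69 Y-8.39 E0.2089
G1 X10.32 Y-4.81 E0.2437
G1 X11.37 Y-0.50 E0.2785
G1 X10.70 Y3.89 E0.3133
G1 X8.39 Y7.69 E0.3482
G1 X4.81 Y10.32 E0.3830
G1 X0.50 Y11.37 E0.4177
G1 X-3.89 Y10.70 E0.4525
G1 X-7.69 Y8.39 E0.4874
G1 X-10.32 Y4.81 E0.5222
G1 X-11.37 Y0.50 E0.5570

At z = 8.2 mm: the r=12 sphere contributes a regular 16-gon of circumradius √(12²−3.8²) = 11.382; the cube at (9, 10) is present — its section is the full 9.5×15.5 rectangle; Taking the first minus the rest: starting from the r=12 sphere, the 9.5×15.5 cube at (9, 10) misses the remaining region (no effect) — 1 connected region; (whole slice rotated 20° about Z — lengths, areas and connectivity unchanged). The outline is a single polygon with 16 vertices. Extrusion per mm of travel: 0.25 × 0.2 / (π × 1.425²) = 0.007838. Accumulating E over each segment gives final E = 0.5570.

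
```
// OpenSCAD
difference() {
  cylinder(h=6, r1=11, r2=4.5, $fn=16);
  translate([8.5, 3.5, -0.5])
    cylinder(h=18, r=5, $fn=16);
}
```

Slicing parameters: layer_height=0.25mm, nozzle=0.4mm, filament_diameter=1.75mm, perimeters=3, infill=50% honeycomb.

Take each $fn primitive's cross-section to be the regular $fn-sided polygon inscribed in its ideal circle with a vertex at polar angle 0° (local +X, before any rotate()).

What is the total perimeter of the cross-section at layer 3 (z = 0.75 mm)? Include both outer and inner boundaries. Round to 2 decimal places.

67.90 mm

At z = 0.75 mm: the cone (r1=11→r2=4.5) has section circumradius 10.188 here — a regular 16-gon (perimeter = 2·16·10.188·sin(180°/16) = 63.60 mm); the cylinder at (8.5, 3.5): section is a regular 16-gon, circumradius r=5 (perimeter = 2·16·5.000·sin(180°/16) = 31.21 mm); After the difference (first − rest): starting from the cone, the r=5 cylinder at (8.5, 3.5) partially overlaps it — only the 42.72 mm² overlap (of its 76.54 mm²) is removed, clipping the outline — boundary = 67.90 mm. Overall, the cross-section is a single solid region. Total boundary length (outer) = 67.90 mm.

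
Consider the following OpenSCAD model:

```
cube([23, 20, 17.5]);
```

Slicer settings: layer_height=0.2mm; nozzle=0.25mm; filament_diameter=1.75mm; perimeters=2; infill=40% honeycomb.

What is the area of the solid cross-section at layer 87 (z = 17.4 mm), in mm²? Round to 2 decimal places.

At z = 17.4 mm: the cube is present — its section is the full 23×20 rectangle (area 460.00 mm²). Overall, the cross-section is a single solid region. Net area = 460.00 mm².

460.00 mm²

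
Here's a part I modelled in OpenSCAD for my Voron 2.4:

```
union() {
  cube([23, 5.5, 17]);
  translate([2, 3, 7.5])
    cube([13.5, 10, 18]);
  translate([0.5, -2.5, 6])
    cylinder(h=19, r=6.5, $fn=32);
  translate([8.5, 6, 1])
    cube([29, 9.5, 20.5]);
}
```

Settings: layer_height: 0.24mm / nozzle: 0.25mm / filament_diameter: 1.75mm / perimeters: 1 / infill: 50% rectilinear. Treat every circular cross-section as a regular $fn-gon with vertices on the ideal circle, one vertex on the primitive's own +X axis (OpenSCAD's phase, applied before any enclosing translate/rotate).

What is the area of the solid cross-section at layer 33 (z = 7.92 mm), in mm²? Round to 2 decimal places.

566.96 mm²

At z = 7.92 mm: the 23×5.5 cube contributes its full rectangle (area 126.50 mm²); the 13.5×10 cube at (2, 3) contributes its full rectangle (area 135.00 mm²); the r=6.5 cylinder at (0.5, -2.5) contributes a regular 32-gon of circumradius 6.5 (area = (32/2)·6.500²·sin(360°/32) = 131.88 mm²); the cube at (8.5, 6) (footprint 29×9.5) is included at this height (area 275.50 mm²); Combining (union): the regions partially overlap — summed areas 668.88 mm² minus the doubly-counted overlap 101.92 mm² gives 566.96 mm² — area = 566.96 mm². Overall, the cross-section is a single solid region. Net area = 566.96 mm².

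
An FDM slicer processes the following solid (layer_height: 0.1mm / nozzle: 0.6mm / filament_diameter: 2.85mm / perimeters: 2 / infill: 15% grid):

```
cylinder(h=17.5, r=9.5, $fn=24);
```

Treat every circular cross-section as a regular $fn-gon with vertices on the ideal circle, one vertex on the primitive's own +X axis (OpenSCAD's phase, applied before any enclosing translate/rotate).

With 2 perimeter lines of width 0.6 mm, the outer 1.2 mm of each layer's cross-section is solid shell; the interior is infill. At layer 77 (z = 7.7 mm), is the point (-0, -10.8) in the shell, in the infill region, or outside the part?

At z = 7.7 mm: the r=9.5 cylinder contributes a regular 24-gon of circumradius 9.5. Overall, the cross-section is a single solid region. The nearest boundary edge runs (-2.46, -9.18)→(-0.00, -9.50); distance from the point to it = 1.30 mm. The point is not inside any of the regions above, so it lies outside the cross-section (1.30 mm from the nearest boundary).

outside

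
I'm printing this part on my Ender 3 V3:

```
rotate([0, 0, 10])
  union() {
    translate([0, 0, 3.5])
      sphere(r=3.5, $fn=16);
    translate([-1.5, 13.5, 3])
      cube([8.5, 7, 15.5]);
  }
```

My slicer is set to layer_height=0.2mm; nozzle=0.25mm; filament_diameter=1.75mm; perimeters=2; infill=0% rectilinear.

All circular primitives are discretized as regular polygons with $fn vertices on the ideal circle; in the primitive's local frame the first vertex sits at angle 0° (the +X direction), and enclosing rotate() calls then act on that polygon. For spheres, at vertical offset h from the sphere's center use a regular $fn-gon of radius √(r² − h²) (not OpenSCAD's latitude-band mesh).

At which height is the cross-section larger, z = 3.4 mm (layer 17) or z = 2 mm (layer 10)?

layer 17 (z = 3.4 mm)

Layer 17 (z = 3.4): the r=3.5 sphere contributes a regular 16-gon of circumradius √(3.5²−0.1²) = 3.499 (area = (16/2)·3.499²·sin(360°/16) = 37.47 mm²); the cube at (-1.5, 13.5) is present — its section is the full 8.5×7 rectangle (area 59.50 mm²); Merging all regions: the 2 present regions are separate (no shared area or edge), so areas and boundary lengths simply add and each stays a separate island — area = 96.97 mm²; (whole slice rotated 10° about Z — lengths, areas and connectivity unchanged). So its area = 96.97 mm². Layer 10 (z = 2): the r=3.5 sphere contributes a regular 16-gon of circumradius √(3.5²−1.5²) = 3.162 (area = (16/2)·3.162²·sin(360°/16) = 30.61 mm²); the cube at (-1.5, 13.5) does not reach this height (z outside [3, 18.5]); Merging all regions: only the r=3.5 sphere is present, so the union is just that shape — area = 30.61 mm²; (rotated 10° about Z; rotation is an isometry so areas/perimeters/island counts are preserved). So its area = 30.61 mm². Layer 17 is larger (96.97 vs 30.61 mm²).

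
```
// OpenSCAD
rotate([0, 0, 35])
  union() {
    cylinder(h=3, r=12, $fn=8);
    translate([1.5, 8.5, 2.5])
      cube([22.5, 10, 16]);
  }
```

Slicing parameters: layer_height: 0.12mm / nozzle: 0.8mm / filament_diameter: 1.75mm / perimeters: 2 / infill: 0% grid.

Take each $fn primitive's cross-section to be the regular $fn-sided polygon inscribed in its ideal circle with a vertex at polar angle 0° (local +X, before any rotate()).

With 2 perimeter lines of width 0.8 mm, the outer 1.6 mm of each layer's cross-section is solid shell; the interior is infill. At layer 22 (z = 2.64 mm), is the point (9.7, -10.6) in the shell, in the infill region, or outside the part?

outside

At z = 2.64 mm: the cylinder: section is a regular 8-gon, circumradius r=12; the 22.5×10 cube at (1.5, 8.5) contributes its full rectangle; Taking the union: the regions partially overlap (shared area 10.00 mm²), so overlapping operands fuse into one piece — 1 connected region; (rotated 35° about Z; rotation is an isometry so areas/perimeters/island counts are preserved). Overall, the cross-section is a single solid region. Undo the 35° rotation: the query point maps to (1.866, -14.247) in the un-rotated model frame. The nearest boundary edge runs (8.49, -8.49)→(-0.00, -12.00); distance from the point to it = 2.79 mm. The point is not inside any of the regions above, so it lies outside the cross-section (2.79 mm from the nearest boundary).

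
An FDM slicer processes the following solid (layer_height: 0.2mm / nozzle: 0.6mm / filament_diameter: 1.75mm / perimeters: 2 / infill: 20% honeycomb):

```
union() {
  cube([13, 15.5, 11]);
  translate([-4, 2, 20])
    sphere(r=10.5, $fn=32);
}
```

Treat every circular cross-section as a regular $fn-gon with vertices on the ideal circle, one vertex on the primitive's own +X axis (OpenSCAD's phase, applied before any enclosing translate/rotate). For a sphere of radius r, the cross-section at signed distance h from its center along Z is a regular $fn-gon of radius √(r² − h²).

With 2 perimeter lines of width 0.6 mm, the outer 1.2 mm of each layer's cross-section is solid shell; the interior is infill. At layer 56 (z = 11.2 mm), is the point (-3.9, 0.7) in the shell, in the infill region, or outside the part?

infill

At z = 11.2 mm: the cube is not intersected at this z (z outside [0, 11]); the r=10.5 sphere at (-4, 2) contributes a regular 32-gon of circumradius √(10.5²−8.8²) = 5.728; Combining (union): only the r=10.5 sphere at (-4, 2) is present, so the union is just that shape — 1 connected region. Overall, the cross-section is a single solid region. The nearest boundary edge runs (-4.00, -3.73)→(-2.88, -3.62); distance from the point to it = 4.40 mm. The point is inside the cross-section and 4.40 mm from the nearest boundary — more than the 1.2 mm shell width (2 × 0.6), so it's in the infill interior.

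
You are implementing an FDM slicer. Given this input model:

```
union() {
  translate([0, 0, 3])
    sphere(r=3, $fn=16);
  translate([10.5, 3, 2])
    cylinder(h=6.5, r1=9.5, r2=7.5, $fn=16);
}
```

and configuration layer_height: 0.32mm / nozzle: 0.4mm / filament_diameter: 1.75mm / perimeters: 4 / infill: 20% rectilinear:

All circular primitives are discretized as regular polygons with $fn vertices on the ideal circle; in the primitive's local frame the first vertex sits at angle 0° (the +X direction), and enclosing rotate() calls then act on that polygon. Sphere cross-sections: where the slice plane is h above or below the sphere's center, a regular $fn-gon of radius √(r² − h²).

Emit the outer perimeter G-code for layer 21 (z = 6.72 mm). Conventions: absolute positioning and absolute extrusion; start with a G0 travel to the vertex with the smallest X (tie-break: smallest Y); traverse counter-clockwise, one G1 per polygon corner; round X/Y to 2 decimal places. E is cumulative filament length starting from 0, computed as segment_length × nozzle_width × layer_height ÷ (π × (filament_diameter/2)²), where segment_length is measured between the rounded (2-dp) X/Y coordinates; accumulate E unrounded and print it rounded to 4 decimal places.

At z = 6.72 mm: the sphere is not intersected at this z (|z−center|=3.720 > r=3); the cone at (10.5, 3): at t=0.726 of its height the radius interpolates to r₁+(r₂−r₁)t = 8.048, giving a regular 16-gon of that circumradius; Merging all regions: only the cone at (10.5, 3) is present, so the union is just that shape — 1 connected region. The outline is a single polygon with 16 vertices. Extrusion per mm of travel: 0.4 × 0.32 / (π × 0.875²) = 0.053216. Accumulating E over each segment gives final E = 2.6745.

G0 X2.45 Y3.00 Z6.72
G1 X3.06 Y-0.08 E0.1671
G1 X4.81 Y-2.69 E0.3343
G1 X7.42 Y-4.44 E0.5015
G1 X10.50 Y-5.05 E0.6686
G1 X13.58 Y-4.44 E0.8357
G1 X16.19 Y-2.69 E1.0029
G1 X17.94 Y-0.08 E1.1702
G1 X18.55 Y3.00 E1.3373
G1 X17.94 Y6.08 E1.5044
G1 X16.19 Y8.69 E1.6716
G1 X13.58 Y10.44 E1.8388
G1 X10.50 Y11.05 E2.0059
G1 X7.42 Y10.44 E2.1730
G1 X4.81 Y8.69 E2.3402
G1 X3.06 Y6.08 E2.5074
G1 X2.45 Y3.00 E2.6745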